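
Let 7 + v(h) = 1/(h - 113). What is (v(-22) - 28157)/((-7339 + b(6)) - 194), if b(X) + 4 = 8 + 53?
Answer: 543163/144180 ≈ 3.7673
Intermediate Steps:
v(h) = -7 + 1/(-113 + h) (v(h) = -7 + 1/(h - 113) = -7 + 1/(-113 + h))
b(X) = 57 (b(X) = -4 + (8 + 53) = -4 + 61 = 57)
(v(-22) - 28157)/((-7339 + b(6)) - 194) = ((792 - 7*(-22))/(-113 - 22) - 28157)/((-7339 + 57) - 194) = ((792 + 154)/(-135) - 28157)/(-7282 - 194) = (-1/135*946 - 28157)/(-7476) = (-946/135 - 28157)*(-1/7476) = -3802141/135*(-1/7476) = 543163/144180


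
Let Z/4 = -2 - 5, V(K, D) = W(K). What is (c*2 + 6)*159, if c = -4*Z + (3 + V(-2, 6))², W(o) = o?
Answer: 36888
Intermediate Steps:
V(K, D) = K
Z = -28 (Z = 4*(-2 - 5) = 4*(-7) = -28)
c = 113 (c = -4*(-28) + (3 - 2)² = 112 + 1² = 112 + 1 = 113)
(c*2 + 6)*159 = (113*2 + 6)*159 = (226 + 6)*159 = 232*159 = 36888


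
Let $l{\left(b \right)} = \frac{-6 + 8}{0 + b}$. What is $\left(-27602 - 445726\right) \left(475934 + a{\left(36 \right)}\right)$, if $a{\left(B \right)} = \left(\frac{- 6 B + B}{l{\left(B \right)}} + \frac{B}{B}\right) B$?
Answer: $-170080950240$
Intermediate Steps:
$l{\left(b \right)} = \frac{2}{b}$
$a{\left(B \right)} = B \left(1 - \frac{5 B^{2}}{2}\right)$ ($a{\left(B \right)} = \left(\frac{- 6 B + B}{2 \frac{1}{B}} + \frac{B}{B}\right) B = \left(- 5 B \frac{B}{2} + 1\right) B = \left(- \frac{5 B^{2}}{2} + 1\right) B = \left(1 - \frac{5 B^{2}}{2}\right) B = B \left(1 - \frac{5 B^{2}}{2}\right)$)
$\left(-27602 - 445726\right) \left(475934 + a{\left(36 \right)}\right) = \left(-27602 - 445726\right) \left(475934 + \left(36 - \frac{5 \cdot 36^{3}}{2}\right)\right) = - 473328 \left(475934 + \left(36 - 116640\right)\right) = - 473328 \left(475934 - 116604\right) = \left(-473328\right) 359330 = -170080950240$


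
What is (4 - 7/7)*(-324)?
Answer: -972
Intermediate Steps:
(4 - 7/7)*(-324) = (4 + (⅐)*(-7))*(-324) = (4 - 1)*(-324) = 3*(-324) = -972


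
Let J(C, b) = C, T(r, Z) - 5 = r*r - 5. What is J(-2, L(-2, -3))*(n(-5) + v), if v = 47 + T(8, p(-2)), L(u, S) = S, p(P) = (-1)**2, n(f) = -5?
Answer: -212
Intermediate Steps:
p(P) = 1
T(r, Z) = r**2 (T(r, Z) = 5 + (r*r - 5) = 5 + (r**2 - 5) = 5 + (-5 + r**2) = r**2)
v = 111 (v = 47 + 8**2 = 47 + 64 = 111)
J(-2, L(-2, -3))*(n(-5) + v) = -2*(-5 + 111) = -2*106 = -212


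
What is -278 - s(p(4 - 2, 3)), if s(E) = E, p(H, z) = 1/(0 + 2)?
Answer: -557/2 ≈ -278.50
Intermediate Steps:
p(H, z) = 1/2
-278 - s(p(4 - 2, 3)) = -278 - 1*1/2 = -278 - 1/2 = -557/2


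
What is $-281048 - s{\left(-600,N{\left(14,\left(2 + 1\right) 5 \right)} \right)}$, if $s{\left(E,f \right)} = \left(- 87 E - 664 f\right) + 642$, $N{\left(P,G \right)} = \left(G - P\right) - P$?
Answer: $-342522$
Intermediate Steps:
$N{\left(P,G \right)} = G - 2 P$
$s{\left(E,f \right)} = 642 - 664 f - 87 E$ ($s{\left(E,f \right)} = \left(- 664 f - 87 E\right) + 642 = 642 - 664 f - 87 E$)
$-281048 - s{\left(-600,N{\left(14,\left(2 + 1\right) 5 \right)} \right)} = -281048 - \left(642 - 664 \left(\left(2 + 1\right) 5 - 28\right) - -52200\right) = -281048 - \left(642 - 664 \left(3 \cdot 5 - 28\right) + 52200\right) = -281048 - \left(642 - 664 \left(15 - 28\right) + 52200\right) = -281048 - \left(642 - -8632 + 52200\right) = -281048 - \left(642 + 8632 + 52200\right) = -281048 - 61474 = -342522$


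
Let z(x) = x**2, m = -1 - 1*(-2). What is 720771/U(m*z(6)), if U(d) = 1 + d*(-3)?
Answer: -720771/107 ≈ -6736.2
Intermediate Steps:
m = 1 (m = -1 + 2 = 1)
U(d) = 1 - 3*d
720771/U(m*z(6)) = 720771/(1 - 3*6**2) = 720771/(1 - 3*36) = 720771/(1 - 108) = 720771/(-107) = 720771*(-1/107) = -720771/107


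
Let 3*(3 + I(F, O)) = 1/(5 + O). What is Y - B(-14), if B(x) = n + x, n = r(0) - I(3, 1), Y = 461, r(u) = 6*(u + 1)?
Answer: 8389/18 ≈ 466.06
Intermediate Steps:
I(F, O) = -3 + 1/(3*(5 + O))
r(u) = 6 + 6*u (r(u) = 6*(1 + u) = 6 + 6*u)
n = 161/18 (n = (6 + 6*0) - (-44 - 9*1)/(3*(5 + 1)) = (6 + 0) - (-44 - 9)/(3*6) = 6 - (-53)/(3*6) = 6 - 1*(-53/18) = 6 + 53/18 = 161/18 ≈ 8.9444)
B(x) = 161/18 + x
Y - B(-14) = 461 - (161/18 - 14) = 461 - 1*(-91/18) = 461 + 91/18 = 8389/18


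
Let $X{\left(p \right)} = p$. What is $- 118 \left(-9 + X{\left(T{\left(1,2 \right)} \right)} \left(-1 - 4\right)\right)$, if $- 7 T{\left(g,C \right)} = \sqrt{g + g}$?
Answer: $1062 - \frac{590 \sqrt{2}}{7} \approx 942.8$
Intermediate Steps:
$T{\left(g,C \right)} = - \frac{\sqrt{2} \sqrt{g}}{7}$ ($T{\left(g,C \right)} = - \frac{\sqrt{g + g}}{7} = - \frac{\sqrt{2 g}}{7} = - \frac{\sqrt{2} \sqrt{g}}{7}$)
$- 118 \left(-9 + X{\left(T{\left(1,2 \right)} \right)} \left(-1 - 4\right)\right) = - 118 \left(-9 + - \frac{\sqrt{2} \sqrt{1}}{7} \left(-1 - 4\right)\right) = - 118 \left(-9 + \left(- \frac{1}{7}\right) \sqrt{2} \cdot 1 \left(-5\right)\right) = - 118 \left(-9 + - \frac{\sqrt{2}}{7} \left(-5\right)\right) = - 118 \left(-9 + \frac{5 \sqrt{2}}{7}\right) = 1062 - \frac{590 \sqrt{2}}{7}$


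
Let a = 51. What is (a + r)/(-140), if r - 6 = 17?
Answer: -37/70 ≈ -0.52857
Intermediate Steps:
r = 23 (r = 6 + 17 = 23)
(a + r)/(-140) = (51 + 23)/(-140) = -1/140*74 = -37/70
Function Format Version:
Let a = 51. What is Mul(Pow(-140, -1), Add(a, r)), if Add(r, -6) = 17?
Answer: Rational(-37, 70) ≈ -0.52857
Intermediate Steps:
r = 23 (r = Add(6, 17) = 23)
Mul(Pow(-140, -1), Add(a, r)) = Mul(Pow(-140, -1), Add(51, 23)) = Mul(Rational(-1, 140), 74) = Rational(-37, 70)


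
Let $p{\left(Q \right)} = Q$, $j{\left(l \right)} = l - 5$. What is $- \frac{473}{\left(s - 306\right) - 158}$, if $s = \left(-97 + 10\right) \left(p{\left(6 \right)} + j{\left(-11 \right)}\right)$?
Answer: $- \frac{473}{406} \approx -1.165$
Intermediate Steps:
$j{\left(l \right)} = -5 + l$ ($j{\left(l \right)} = l - 5 = -5 + l$)
$s = 870$ ($s = \left(-97 + 10\right) \left(6 - 16\right) = - 87 \left(6 - 16\right) = \left(-87\right) \left(-10\right) = 870$)
$- \frac{473}{\left(s - 306\right) - 158} = - \frac{473}{\left(870 - 306\right) - 158} = - \frac{473}{564 - 158} = - \frac{473}{406}$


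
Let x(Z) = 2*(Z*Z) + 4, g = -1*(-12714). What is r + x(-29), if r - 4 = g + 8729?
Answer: 23133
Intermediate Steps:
g = 12714
x(Z) = 4 + 2*Z² (x(Z) = 2*Z² + 4 = 4 + 2*Z²)
r = 21447 (r = 4 + (12714 + 8729) = 4 + 21443 = 21447)
r + x(-29) = 21447 + (4 + 2*(-29)²) = 21447 + (4 + 2*841) = 21447 + (4 + 1682) = 21447 + 1686 = 23133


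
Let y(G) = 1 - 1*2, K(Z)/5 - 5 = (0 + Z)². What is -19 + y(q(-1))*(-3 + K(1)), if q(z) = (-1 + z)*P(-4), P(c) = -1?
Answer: -46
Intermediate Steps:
K(Z) = 25 + 5*Z² (K(Z) = 25 + 5*(0 + Z)² = 25 + 5*Z²)
q(z) = 1 - z (q(z) = (-1 + z)*(-1) = 1 - z)
y(G) = -1 (y(G) = 1 - 2 = -1)
-19 + y(q(-1))*(-3 + K(1)) = -19 - (-3 + (25 + 5*1²)) = -19 - (-3 + (25 + 5*1)) = -19 - (-3 + (25 + 5)) = -19 - (-3 + 30) = -19 - 1*27 = -19 - 27 = -46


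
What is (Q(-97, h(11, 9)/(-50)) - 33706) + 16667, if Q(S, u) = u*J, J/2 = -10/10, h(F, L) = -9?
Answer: -425984/25 ≈ -17039.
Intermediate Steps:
J = -2 (J = 2*(-10/10) = 2*(-10*1/10) = 2*(-1) = -2)
Q(S, u) = -2*u (Q(S, u) = u*(-2) = -2*u)
(Q(-97, h(11, 9)/(-50)) - 33706) + 16667 = (-(-18)/(-50) - 33706) + 16667 = (-(-18)*(-1)/50 - 33706) + 16667 = (-2*9/50 - 33706) + 16667 = (-9/25 - 33706) + 16667 = -842659/25 + 16667 = -425984/25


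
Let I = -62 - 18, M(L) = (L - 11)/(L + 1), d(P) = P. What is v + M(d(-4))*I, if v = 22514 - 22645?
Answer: -531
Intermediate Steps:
M(L) = (-11 + L)/(1 + L)
v = -131
I = -80
v + M(d(-4))*I = -131 + ((-11 - 4)/(1 - 4))*(-80) = -131 + (-15/(-3))*(-80) = -131 - ⅓*(-15)*(-80) = -131 + 5*(-80) = -131 - 400 = -531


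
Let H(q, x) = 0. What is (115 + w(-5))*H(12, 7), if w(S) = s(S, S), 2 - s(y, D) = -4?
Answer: 0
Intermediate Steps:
s(y, D) = 6 (s(y, D) = 2 - 1*(-4) = 2 + 4 = 6)
w(S) = 6
(115 + w(-5))*H(12, 7) = (115 + 6)*0 = 121*0 = 0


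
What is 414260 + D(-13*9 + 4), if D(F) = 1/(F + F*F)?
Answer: 5242874561/12656 ≈ 4.1426e+5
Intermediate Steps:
D(F) = 1/(F + F²)
414260 + D(-13*9 + 4) = 414260 + 1/((-13*9 + 4)*(1 + (-13*9 + 4))) = 414260 + 1/((-117 + 4)*(1 + (-117 + 4))) = 414260 + 1/((-113)*(1 - 113)) = 414260 - 1/113/(-112) = 414260 - 1/113*(-1/112) = 414260 + 1/12656 = 5242874561/12656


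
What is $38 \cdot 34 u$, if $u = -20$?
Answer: $-25840$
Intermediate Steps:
$38 \cdot 34 u = 38 \cdot 34 \left(-20\right) = 1292 \left(-20\right) = -25840$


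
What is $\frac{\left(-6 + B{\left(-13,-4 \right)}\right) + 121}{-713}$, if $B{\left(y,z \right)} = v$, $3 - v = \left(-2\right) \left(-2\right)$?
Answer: $- \frac{114}{713} \approx -0.15989$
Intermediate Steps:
$v = -1$ ($v = 3 - \left(-2\right) \left(-2\right) = 3 - 4 = -1$)
$B{\left(y,z \right)} = -1$
$\frac{\left(-6 + B{\left(-13,-4 \right)}\right) + 121}{-713} = \frac{\left(-6 - 1\right) + 121}{-713} = \left(-7 + 121\right) \left(- \frac{1}{713}\right) = 114 \left(- \frac{1}{713}\right) = - \frac{114}{713}$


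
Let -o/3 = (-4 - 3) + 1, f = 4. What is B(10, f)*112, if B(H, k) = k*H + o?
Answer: 6496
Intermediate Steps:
o = 18 (o = -3*((-4 - 3) + 1) = -3*(-7 + 1) = -3*(-6) = 18)
B(H, k) = 18 + H*k (B(H, k) = k*H + 18 = H*k + 18 = 18 + H*k)
B(10, f)*112 = (18 + 10*4)*112 = (18 + 40)*112 = 58*112 = 6496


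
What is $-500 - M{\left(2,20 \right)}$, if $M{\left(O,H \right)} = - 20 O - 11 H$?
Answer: $-240$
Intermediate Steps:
$-500 - M{\left(2,20 \right)} = -500 - \left(\left(-20\right) 2 - 220\right) = -500 - \left(-40 - 220\right) = -500 - -260 = -500 + 260 = -240$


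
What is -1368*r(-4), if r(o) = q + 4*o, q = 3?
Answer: 17784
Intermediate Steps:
r(o) = 3 + 4*o
-1368*r(-4) = -1368*(3 + 4*(-4)) = -1368*(3 - 16) = -1368*(-13) = 17784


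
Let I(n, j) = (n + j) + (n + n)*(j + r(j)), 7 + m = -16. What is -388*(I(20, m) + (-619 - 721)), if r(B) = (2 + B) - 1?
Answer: 1219484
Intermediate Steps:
m = -23 (m = -7 - 16 = -23)
r(B) = 1 + B
I(n, j) = j + n + 2*n*(1 + 2*j) (I(n, j) = (n + j) + (n + n)*(j + (1 + j)) = (j + n) + (2*n)*(1 + 2*j) = (j + n) + 2*n*(1 + 2*j) = j + n + 2*n*(1 + 2*j))
-388*(I(20, m) + (-619 - 721)) = -388*((-23 + 3*20 + 4*(-23)*20) + (-619 - 721)) = -388*((-23 + 60 - 1840) - 1340) = -388*(-1803 - 1340) = -388*(-3143) = 1219484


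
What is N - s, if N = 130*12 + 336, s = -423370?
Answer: 425266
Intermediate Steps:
N = 1896 (N = 1560 + 336 = 1896)
N - s = 1896 - 1*(-423370) = 1896 + 423370 = 425266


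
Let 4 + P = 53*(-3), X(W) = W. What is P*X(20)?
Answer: -3260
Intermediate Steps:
P = -163 (P = -4 + 53*(-3) = -4 - 159 = -163)
P*X(20) = -163*20 = -3260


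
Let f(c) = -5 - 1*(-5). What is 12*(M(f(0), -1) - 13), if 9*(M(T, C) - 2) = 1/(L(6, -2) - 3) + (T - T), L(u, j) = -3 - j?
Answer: -397/3 ≈ -132.33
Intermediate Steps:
f(c) = 0 (f(c) = -5 + 5 = 0)
M(T, C) = 71/36 (M(T, C) = 2 + (1/((-3 - 1*(-2)) - 3) + (T - T))/9 = 2 + (1/((-3 + 2) - 3) + 0)/9 = 2 + (1/(-1 - 3) + 0)/9 = 2 + (1/(-4) + 0)/9 = 2 + (-¼ + 0)/9 = 2 + (⅑)*(-¼) = 2 - 1/36 = 71/36)
12*(M(f(0), -1) - 13) = 12*(71/36 - 13) = 12*(-397/36) = -397/3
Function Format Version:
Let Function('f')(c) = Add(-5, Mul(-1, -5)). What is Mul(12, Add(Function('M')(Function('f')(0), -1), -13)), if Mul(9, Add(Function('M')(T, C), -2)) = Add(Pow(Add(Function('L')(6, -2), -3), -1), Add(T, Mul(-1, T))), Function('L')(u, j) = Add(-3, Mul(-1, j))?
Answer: Rational(-397, 3) ≈ -132.33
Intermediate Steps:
Function('f')(c) = 0 (Function('f')(c) = Add(-5, 5) = 0)
Function('M')(T, C) = Rational(71, 36) (Function('M')(T, C) = Add(2, Mul(Rational(1, 9), Add(Pow(Add(Add(-3, Mul(-1, -2)), -3), -1), Add(T, Mul(-1, T))))) = Add(2, Mul(Rational(1, 9), Add(Pow(Add(Add(-3, 2), -3), -1), 0))) = Add(2, Mul(Rational(1, 9), Add(Pow(Add(-1, -3), -1), 0))) = Add(2, Mul(Rational(1, 9), Add(Pow(-4, -1), 0))) = Add(2, Mul(Rational(1, 9), Add(Rational(-1, 4), 0))) = Add(2, Mul(Rational(1, 9), Rational(-1, 4))) = Add(2, Rational(-1, 36)) = Rational(71, 36))
Mul(12, Add(Function('M')(Function('f')(0), -1), -13)) = Mul(12, Add(Rational(71, 36), -13)) = Mul(12, Rational(-397, 36)) = Rational(-397, 3)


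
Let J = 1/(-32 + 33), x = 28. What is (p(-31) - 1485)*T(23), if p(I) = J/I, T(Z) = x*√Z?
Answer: -1289008*√23/31 ≈ -1.9942e+5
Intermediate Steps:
T(Z) = 28*√Z
J = 1 (J = 1/1 = 1)
p(I) = 1/I
(p(-31) - 1485)*T(23) = (1/(-31) - 1485)*(28*√23) = (-1/31 - 1485)*(28*√23) = -1289008*√23/31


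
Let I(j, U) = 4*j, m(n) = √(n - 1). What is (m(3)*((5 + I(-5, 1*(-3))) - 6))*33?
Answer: -693*√2 ≈ -980.05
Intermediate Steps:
m(n) = √(-1 + n)
(m(3)*((5 + I(-5, 1*(-3))) - 6))*33 = (√(-1 + 3)*((5 + 4*(-5)) - 6))*33 = (√2*((5 - 20) - 6))*33 = (√2*(-15 - 6))*33 = (√2*(-21))*33 = -21*√2*33 = -693*√2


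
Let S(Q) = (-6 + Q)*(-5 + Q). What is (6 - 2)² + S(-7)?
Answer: 172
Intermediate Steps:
(6 - 2)² + S(-7) = (6 - 2)² + (30 + (-7)² - 11*(-7)) = 4² + (30 + 49 + 77) = 16 + 156 = 172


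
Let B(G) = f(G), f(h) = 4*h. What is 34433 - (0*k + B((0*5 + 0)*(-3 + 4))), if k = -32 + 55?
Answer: 34433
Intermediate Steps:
B(G) = 4*G
k = 23
34433 - (0*k + B((0*5 + 0)*(-3 + 4))) = 34433 - (0*23 + 4*((0*5 + 0)*(-3 + 4))) = 34433 - (0 + 4*((0 + 0)*1)) = 34433 - (0 + 4*(0*1)) = 34433 - (0 + 4*0) = 34433 - (0 + 0) = 34433 - 1*0 = 34433 + 0 = 34433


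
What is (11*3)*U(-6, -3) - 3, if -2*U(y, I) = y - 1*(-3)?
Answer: 93/2 ≈ 46.500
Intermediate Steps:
U(y, I) = -3/2 - y/2 (U(y, I) = -(y - 1*(-3))/2 = -(y + 3)/2 = -(3 + y)/2 = -3/2 - y/2)
(11*3)*U(-6, -3) - 3 = (11*3)*(-3/2 - ½*(-6)) - 3 = 33*(-3/2 + 3) - 3 = 33*(3/2) - 3 = 99/2 - 3 = 93/2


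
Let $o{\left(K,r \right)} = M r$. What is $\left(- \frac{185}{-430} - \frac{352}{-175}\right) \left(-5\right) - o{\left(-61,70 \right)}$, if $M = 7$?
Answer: $- \frac{1511647}{3010} \approx -502.21$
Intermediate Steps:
$o{\left(K,r \right)} = 7 r$
$\left(- \frac{185}{-430} - \frac{352}{-175}\right) \left(-5\right) - o{\left(-61,70 \right)} = \left(- \frac{185}{-430} - \frac{352}{-175}\right) \left(-5\right) - 7 \cdot 70 = \left(\left(-185\right) \left(- \frac{1}{430}\right) - - \frac{352}{175}\right) \left(-5\right) - 490 = \left(\frac{37}{86} + \frac{352}{175}\right) \left(-5\right) - 490 = \frac{36747}{15050} \left(-5\right) - 490 = - \frac{36747}{3010} - 490 = - \frac{1511647}{3010}$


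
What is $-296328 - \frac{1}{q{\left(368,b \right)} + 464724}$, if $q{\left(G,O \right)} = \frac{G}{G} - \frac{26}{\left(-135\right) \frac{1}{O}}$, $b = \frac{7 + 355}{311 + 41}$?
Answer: $- \frac{1636007731295664}{5520935353} \approx -2.9633 \cdot 10^{5}$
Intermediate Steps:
$b = \frac{181}{176}$ ($b = \frac{362}{352} = 362 \cdot \frac{1}{352} = \frac{181}{176} \approx 1.0284$)
$q{\left(G,O \right)} = 1 + \frac{26 O}{135}$ ($q{\left(G,O \right)} = 1 - 26 \left(- \frac{O}{135}\right) = 1 + \frac{26 O}{135}$)
$-296328 - \frac{1}{q{\left(368,b \right)} + 464724} = -296328 - \frac{1}{\left(1 + \frac{26}{135} \cdot \frac{181}{176}\right) + 464724} = -296328 - \frac{1}{\left(1 + \frac{2353}{11880}\right) + 464724} = -296328 - \frac{1}{\frac{14233}{11880} + 464724} = -296328 - \frac{1}{\frac{5520935353}{11880}} = -296328 - \frac{11880}{5520935353} = - \frac{1636007731295664}{5520935353}$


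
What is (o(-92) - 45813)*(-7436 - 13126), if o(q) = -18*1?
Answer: 942377022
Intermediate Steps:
o(q) = -18
(o(-92) - 45813)*(-7436 - 13126) = (-18 - 45813)*(-7436 - 13126) = -45831*(-20562) = 942377022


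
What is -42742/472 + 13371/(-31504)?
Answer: -169106885/1858736 ≈ -90.979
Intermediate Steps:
-42742/472 + 13371/(-31504) = -42742*1/472 + 13371*(-1/31504) = -21371/236 - 13371/31504 = -169106885/1858736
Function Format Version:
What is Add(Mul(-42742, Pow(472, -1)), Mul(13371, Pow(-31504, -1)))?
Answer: Rational(-169106885, 1858736) ≈ -90.979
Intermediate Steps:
Add(Mul(-42742, Pow(472, -1)), Mul(13371, Pow(-31504, -1))) = Add(Mul(-42742, Rational(1, 472)), Mul(13371, Rational(-1, 31504))) = Add(Rational(-21371, 236), Rational(-13371, 31504)) = Rational(-169106885, 1858736)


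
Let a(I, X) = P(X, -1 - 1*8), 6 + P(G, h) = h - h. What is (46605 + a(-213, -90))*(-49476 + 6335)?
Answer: -2010327459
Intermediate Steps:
P(G, h) = -6 (P(G, h) = -6 + (h - h) = -6 + 0 = -6)
a(I, X) = -6
(46605 + a(-213, -90))*(-49476 + 6335) = (46605 - 6)*(-49476 + 6335) = 46599*(-43141) = -2010327459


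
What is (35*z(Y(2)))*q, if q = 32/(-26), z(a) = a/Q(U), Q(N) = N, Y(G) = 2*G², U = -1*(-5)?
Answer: -896/13 ≈ -68.923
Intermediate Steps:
U = 5
z(a) = a/5
q = -16/13 (q = 32*(-1/26) = -16/13 ≈ -1.2308)
(35*z(Y(2)))*q = (35*((2*2²)/5))*(-16/13) = (35*((2*4)/5))*(-16/13) = (35*((⅕)*8))*(-16/13) = (35*(8/5))*(-16/13) = 56*(-16/13) = -896/13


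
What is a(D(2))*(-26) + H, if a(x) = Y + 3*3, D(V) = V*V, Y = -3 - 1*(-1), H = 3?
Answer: -179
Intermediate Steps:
Y = -2 (Y = -3 + 1 = -2)
D(V) = V²
a(x) = 7 (a(x) = -2 + 3*3 = -2 + 9 = 7)
a(D(2))*(-26) + H = 7*(-26) + 3 = -182 + 3 = -179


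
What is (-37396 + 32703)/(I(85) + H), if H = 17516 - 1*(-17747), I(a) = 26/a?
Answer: -398905/2997381 ≈ -0.13308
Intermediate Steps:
H = 35263 (H = 17516 + 17747 = 35263)
(-37396 + 32703)/(I(85) + H) = (-37396 + 32703)/(26/85 + 35263) = -4693/(26*(1/85) + 35263) = -4693/(26/85 + 35263) = -4693/2997381/85 = -4693*85/2997381 = -398905/2997381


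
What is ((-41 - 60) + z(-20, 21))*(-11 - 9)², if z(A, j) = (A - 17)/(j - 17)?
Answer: -44100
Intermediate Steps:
z(A, j) = (-17 + A)/(-17 + j)
((-41 - 60) + z(-20, 21))*(-11 - 9)² = ((-41 - 60) + (-17 - 20)/(-17 + 21))*(-11 - 9)² = (-101 - 37/4)*(-20)² = (-101 + (¼)*(-37))*400 = (-101 - 37/4)*400 = -441/4*400 = -44100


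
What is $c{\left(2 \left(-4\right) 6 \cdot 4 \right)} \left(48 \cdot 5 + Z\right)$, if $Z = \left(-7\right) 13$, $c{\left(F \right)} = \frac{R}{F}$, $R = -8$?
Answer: $\frac{149}{24} \approx 6.2083$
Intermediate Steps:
$c{\left(F \right)} = - \frac{8}{F}$
$Z = -91$
$c{\left(2 \left(-4\right) 6 \cdot 4 \right)} \left(48 \cdot 5 + Z\right) = - \frac{8}{2 \left(-4\right) 6 \cdot 4} \left(48 \cdot 5 - 91\right) = - \frac{8}{\left(-8\right) 24} \left(240 - 91\right) = - \frac{8}{-192} \cdot 149 = \left(-8\right) \left(- \frac{1}{192}\right) 149 = \frac{1}{24} \cdot 149 = \frac{149}{24}$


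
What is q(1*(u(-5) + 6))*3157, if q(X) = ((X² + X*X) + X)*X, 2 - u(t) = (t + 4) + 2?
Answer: 2320395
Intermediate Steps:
u(t) = -4 - t (u(t) = 2 - ((t + 4) + 2) = 2 - ((4 + t) + 2) = 2 - (6 + t) = 2 + (-6 - t) = -4 - t)
q(X) = X*(X + 2*X²) (q(X) = ((X² + X²) + X)*X = (2*X² + X)*X = (X + 2*X²)*X = X*(X + 2*X²))
q(1*(u(-5) + 6))*3157 = ((1*((-4 - 1*(-5)) + 6))²*(1 + 2*(1*((-4 - 1*(-5)) + 6))))*3157 = ((1*((-4 + 5) + 6))²*(1 + 2*(1*((-4 + 5) + 6))))*3157 = ((1*(1 + 6))²*(1 + 2*(1*(1 + 6))))*3157 = ((1*7)²*(1 + 2*(1*7)))*3157 = (7²*(1 + 2*7))*3157 = (49*(1 + 14))*3157 = (49*15)*3157 = 735*3157 = 2320395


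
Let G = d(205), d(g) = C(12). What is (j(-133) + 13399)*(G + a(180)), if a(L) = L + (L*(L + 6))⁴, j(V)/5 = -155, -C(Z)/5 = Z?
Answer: 15861300135830693354880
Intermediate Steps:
C(Z) = -5*Z
d(g) = -60 (d(g) = -5*12 = -60)
G = -60
j(V) = -775 (j(V) = 5*(-155) = -775)
a(L) = L + L⁴*(6 + L)⁴ (a(L) = L + (L*(6 + L))⁴ = L + L⁴*(6 + L)⁴)
(j(-133) + 13399)*(G + a(180)) = (-775 + 13399)*(-60 + (180 + 180⁴*(6 + 180)⁴)) = 12624*(-60 + (180 + 1049760000*186⁴)) = 12624*(-60 + (180 + 1049760000*1196883216)) = 12624*(-60 + (180 + 1256440124828160000)) = 12624*(-60 + 1256440124828160180) = 12624*1256440124828160120 = 15861300135830693354880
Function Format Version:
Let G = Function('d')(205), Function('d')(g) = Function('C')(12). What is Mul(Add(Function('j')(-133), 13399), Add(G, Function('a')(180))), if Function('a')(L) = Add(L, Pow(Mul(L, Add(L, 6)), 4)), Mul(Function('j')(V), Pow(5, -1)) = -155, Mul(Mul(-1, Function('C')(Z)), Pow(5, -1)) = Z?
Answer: 15861300135830693354880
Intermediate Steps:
Function('C')(Z) = Mul(-5, Z)
Function('d')(g) = -60 (Function('d')(g) = Mul(-5, 12) = -60)
G = -60
Function('j')(V) = -775 (Function('j')(V) = Mul(5, -155) = -775)
Function('a')(L) = Add(L, Mul(Pow(L, 4), Pow(Add(6, L), 4))) (Function('a')(L) = Add(L, Pow(Mul(L, Add(6, L)), 4)) = Add(L, Mul(Pow(L, 4), Pow(Add(6, L), 4))))
Mul(Add(Function('j')(-133), 13399), Add(G, Function('a')(180))) = Mul(Add(-775, 13399), Add(-60, Add(180, Mul(Pow(180, 4), Pow(Add(6, 180), 4))))) = Mul(12624, Add(-60, Add(180, Mul(1049760000, Pow(186, 4))))) = Mul(12624, Add(-60, Add(180, Mul(1049760000, 1196883216)))) = Mul(12624, Add(-60, Add(180, 1256440124828160000))) = Mul(12624, Add(-60, 1256440124828160180)) = Mul(12624, 1256440124828160120) = 15861300135830693354880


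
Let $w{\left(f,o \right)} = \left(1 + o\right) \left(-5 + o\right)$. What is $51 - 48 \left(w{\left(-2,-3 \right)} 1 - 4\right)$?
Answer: $-525$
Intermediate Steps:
$51 - 48 \left(w{\left(-2,-3 \right)} 1 - 4\right) = 51 - 48 \left(\left(-5 + \left(-3\right)^{2} - -12\right) 1 - 4\right) = 51 - 48 \left(\left(-5 + 9 + 12\right) 1 - 4\right) = 51 - 48 \left(16 \cdot 1 - 4\right) = 51 - 48 \left(16 - 4\right) = 51 - 576 = -525$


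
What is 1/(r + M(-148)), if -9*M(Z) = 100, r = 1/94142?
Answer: -847278/9414191 ≈ -0.090000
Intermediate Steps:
r = 1/94142 ≈ 1.0622e-5
M(Z) = -100/9 (M(Z) = -⅑*100 = -100/9)
1/(r + M(-148)) = 1/(1/94142 - 100/9) = 1/(-9414191/847278) = -847278/9414191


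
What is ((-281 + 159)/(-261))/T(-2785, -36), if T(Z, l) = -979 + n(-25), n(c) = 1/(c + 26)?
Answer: -61/127629 ≈ -0.00047795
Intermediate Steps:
n(c) = 1/(26 + c)
T(Z, l) = -978 (T(Z, l) = -979 + 1/(26 - 25) = -979 + 1/1 = -979 + 1 = -978)
((-281 + 159)/(-261))/T(-2785, -36) = ((-281 + 159)/(-261))/(-978) = -122*(-1/261)*(-1/978) = (122/261)*(-1/978) = -61/127629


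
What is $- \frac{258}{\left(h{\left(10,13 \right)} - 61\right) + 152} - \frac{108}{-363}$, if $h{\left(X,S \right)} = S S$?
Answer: $- \frac{10929}{15730} \approx -0.69479$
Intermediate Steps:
$h{\left(X,S \right)} = S^{2}$
$- \frac{258}{\left(h{\left(10,13 \right)} - 61\right) + 152} - \frac{108}{-363} = - \frac{258}{\left(13^{2} - 61\right) + 152} - \frac{108}{-363} = - \frac{258}{\left(169 - 61\right) + 152} - - \frac{36}{121} = - \frac{258}{108 + 152} + \frac{36}{121} = - \frac{258}{260} + \frac{36}{121} = \left(-258\right) \frac{1}{260} + \frac{36}{121} = - \frac{129}{130} + \frac{36}{121} = - \frac{10929}{15730}$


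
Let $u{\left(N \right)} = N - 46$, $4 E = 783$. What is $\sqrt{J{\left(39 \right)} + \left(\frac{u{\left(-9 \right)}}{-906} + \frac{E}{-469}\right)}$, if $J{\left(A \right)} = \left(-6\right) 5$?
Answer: $\frac{i \sqrt{5480954850693}}{424914} \approx 5.5097 i$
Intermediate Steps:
$E = \frac{783}{4}$ ($E = \frac{1}{4} \cdot 783 = \frac{783}{4} \approx 195.75$)
$J{\left(A \right)} = -30$
$u{\left(N \right)} = -46 + N$
$\sqrt{J{\left(39 \right)} + \left(\frac{u{\left(-9 \right)}}{-906} + \frac{E}{-469}\right)} = \sqrt{-30 + \left(\frac{-46 - 9}{-906} + \frac{783}{4 \left(-469\right)}\right)} = \sqrt{-30 + \left(\left(-55\right) \left(- \frac{1}{906}\right) + \frac{783}{4} \left(- \frac{1}{469}\right)\right)} = \sqrt{-30 + \left(\frac{55}{906} - \frac{783}{1876}\right)} = \sqrt{-30 - \frac{303109}{849828}} = \sqrt{- \frac{25797949}{849828}} = \frac{i \sqrt{5480954850693}}{424914}$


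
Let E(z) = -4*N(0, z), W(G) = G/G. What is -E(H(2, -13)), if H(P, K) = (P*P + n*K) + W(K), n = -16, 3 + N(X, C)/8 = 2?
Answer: -32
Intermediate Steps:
W(G) = 1
N(X, C) = -8 (N(X, C) = -24 + 8*2 = -24 + 16 = -8)
H(P, K) = 1 + P² - 16*K (H(P, K) = (P*P - 16*K) + 1 = (P² - 16*K) + 1 = 1 + P² - 16*K)
E(z) = 32 (E(z) = -4*(-8) = 32)
-E(H(2, -13)) = -1*32 = -32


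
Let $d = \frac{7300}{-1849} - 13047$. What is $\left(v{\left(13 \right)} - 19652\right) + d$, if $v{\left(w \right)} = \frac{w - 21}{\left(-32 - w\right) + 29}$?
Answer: $- \frac{120933653}{3698} \approx -32702.0$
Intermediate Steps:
$v{\left(w \right)} = \frac{-21 + w}{-3 - w}$
$d = - \frac{24131203}{1849}$ ($d = 7300 \left(- \frac{1}{1849}\right) - 13047 = - \frac{7300}{1849} - 13047 = - \frac{24131203}{1849} \approx -13051.0$)
$\left(v{\left(13 \right)} - 19652\right) + d = \left(\frac{21 - 13}{3 + 13} - 19652\right) - \frac{24131203}{1849} = \left(\frac{21 - 13}{16} - 19652\right) - \frac{24131203}{1849} = \left(\frac{1}{16} \cdot 8 - 19652\right) - \frac{24131203}{1849} = \left(\frac{1}{2} - 19652\right) - \frac{24131203}{1849} = - \frac{39303}{2} - \frac{24131203}{1849} = - \frac{120933653}{3698}$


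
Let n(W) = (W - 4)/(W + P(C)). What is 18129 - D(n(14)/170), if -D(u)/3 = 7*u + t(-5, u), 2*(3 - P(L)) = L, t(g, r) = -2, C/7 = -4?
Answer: 9550842/527 ≈ 18123.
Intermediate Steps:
C = -28 (C = 7*(-4) = -28)
P(L) = 3 - L/2
n(W) = (-4 + W)/(17 + W) (n(W) = (W - 4)/(W + (3 - ½*(-28))) = (-4 + W)/(W + (3 + 14)) = (-4 + W)/(W + 17) = (-4 + W)/(17 + W))
D(u) = 6 - 21*u (D(u) = -3*(7*u - 2) = -3*(-2 + 7*u) = 6 - 21*u)
18129 - D(n(14)/170) = 18129 - (6 - 21*(-4 + 14)/(17 + 14)/170) = 18129 - (6 - 21*10/31/170) = 18129 - (6 - 21*(1/31)*10/170) = 18129 - (6 - 210/(31*170)) = 18129 - (6 - 21*1/527) = 18129 - (6 - 21/527) = 18129 - 1*3141/527 = 18129 - 3141/527 = 9550842/527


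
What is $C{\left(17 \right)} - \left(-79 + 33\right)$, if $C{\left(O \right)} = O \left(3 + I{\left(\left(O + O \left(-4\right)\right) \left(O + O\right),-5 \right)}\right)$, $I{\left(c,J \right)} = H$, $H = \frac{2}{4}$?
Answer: $\frac{211}{2} \approx 105.5$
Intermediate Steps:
$H = \frac{1}{2}$ ($H = 2 \cdot \frac{1}{4} = \frac{1}{2} \approx 0.5$)
$I{\left(c,J \right)} = \frac{1}{2}$
$C{\left(O \right)} = \frac{7 O}{2}$ ($C{\left(O \right)} = O \left(3 + \frac{1}{2}\right) = O \frac{7}{2} = \frac{7 O}{2}$)
$C{\left(17 \right)} - \left(-79 + 33\right) = \frac{7}{2} \cdot 17 - \left(-79 + 33\right) = \frac{119}{2} - -46 = \frac{119}{2} + 46 = \frac{211}{2}$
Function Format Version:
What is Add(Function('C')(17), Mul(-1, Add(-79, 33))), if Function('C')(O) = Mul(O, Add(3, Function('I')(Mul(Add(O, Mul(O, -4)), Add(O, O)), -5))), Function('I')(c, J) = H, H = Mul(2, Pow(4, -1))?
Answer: Rational(211, 2) ≈ 105.50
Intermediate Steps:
H = Rational(1, 2) (H = Mul(2, Rational(1, 4)) = Rational(1, 2) ≈ 0.50000)
Function('I')(c, J) = Rational(1, 2)
Function('C')(O) = Mul(Rational(7, 2), O) (Function('C')(O) = Mul(O, Add(3, Rational(1, 2))) = Mul(O, Rational(7, 2)) = Mul(Rational(7, 2), O))
Add(Function('C')(17), Mul(-1, Add(-79, 33))) = Add(Mul(Rational(7, 2), 17), Mul(-1, Add(-79, 33))) = Add(Rational(119, 2), Mul(-1, -46)) = Add(Rational(119, 2), 46) = Rational(211, 2)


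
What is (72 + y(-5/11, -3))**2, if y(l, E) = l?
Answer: 619369/121 ≈ 5118.8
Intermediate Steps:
(72 + y(-5/11, -3))**2 = (72 - 5/11)**2 = (787/11)**2 = 619369/121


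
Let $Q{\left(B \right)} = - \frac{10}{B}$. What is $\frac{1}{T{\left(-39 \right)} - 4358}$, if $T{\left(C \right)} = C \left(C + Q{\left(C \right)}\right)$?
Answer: $- \frac{1}{2847} \approx -0.00035125$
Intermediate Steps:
$T{\left(C \right)} = C \left(C - \frac{10}{C}\right)$
$\frac{1}{T{\left(-39 \right)} - 4358} = \frac{1}{\left(-10 + \left(-39\right)^{2}\right) - 4358} = \frac{1}{\left(-10 + 1521\right) - 4358} = \frac{1}{1511 - 4358} = \frac{1}{-2847} = - \frac{1}{2847}$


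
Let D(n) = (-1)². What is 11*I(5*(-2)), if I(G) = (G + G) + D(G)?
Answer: -209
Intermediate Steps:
D(n) = 1
I(G) = 1 + 2*G (I(G) = (G + G) + 1 = 2*G + 1 = 1 + 2*G)
11*I(5*(-2)) = 11*(1 + 2*(5*(-2))) = 11*(1 + 2*(-10)) = 11*(1 - 20) = 11*(-19) = -209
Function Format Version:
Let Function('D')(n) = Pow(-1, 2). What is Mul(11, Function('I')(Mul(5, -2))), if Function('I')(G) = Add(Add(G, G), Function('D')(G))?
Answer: -209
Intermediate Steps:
Function('D')(n) = 1
Function('I')(G) = Add(1, Mul(2, G)) (Function('I')(G) = Add(Add(G, G), 1) = Add(Mul(2, G), 1) = Add(1, Mul(2, G)))
Mul(11, Function('I')(Mul(5, -2))) = Mul(11, Add(1, Mul(2, Mul(5, -2)))) = Mul(11, Add(1, Mul(2, -10))) = Mul(11, Add(1, -20)) = Mul(11, -19) = -209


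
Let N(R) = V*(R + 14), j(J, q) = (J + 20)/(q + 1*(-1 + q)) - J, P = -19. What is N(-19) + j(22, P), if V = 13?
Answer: -1145/13 ≈ -88.077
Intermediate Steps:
j(J, q) = -J + (20 + J)/(-1 + 2*q) (j(J, q) = (20 + J)/(q + (-1 + q)) - J = (20 + J)/(-1 + 2*q) - J = -J + (20 + J)/(-1 + 2*q))
N(R) = 182 + 13*R (N(R) = 13*(R + 14) = 13*(14 + R) = 182 + 13*R)
N(-19) + j(22, P) = (182 + 13*(-19)) + 2*(10 + 22 - 1*22*(-19))/(-1 + 2*(-19)) = (182 - 247) + 2*(10 + 22 + 418)/(-1 - 38) = -65 + 2*450/(-39) = -65 + 2*(-1/39)*450 = -65 - 300/13 = -1145/13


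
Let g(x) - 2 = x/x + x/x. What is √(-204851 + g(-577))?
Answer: I*√204847 ≈ 452.6*I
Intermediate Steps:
g(x) = 4 (g(x) = 2 + (x/x + x/x) = 2 + (1 + 1) = 2 + 2 = 4)
√(-204851 + g(-577)) = √(-204851 + 4) = √(-204847) = I*√204847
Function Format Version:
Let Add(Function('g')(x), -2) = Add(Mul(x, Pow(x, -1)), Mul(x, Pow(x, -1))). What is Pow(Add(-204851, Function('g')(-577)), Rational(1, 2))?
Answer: Mul(I, Pow(204847, Rational(1, 2))) ≈ Mul(452.60, I)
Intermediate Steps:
Function('g')(x) = 4 (Function('g')(x) = Add(2, Add(Mul(x, Pow(x, -1)), Mul(x, Pow(x, -1)))) = Add(2, Add(1, 1)) = Add(2, 2) = 4)
Pow(Add(-204851, Function('g')(-577)), Rational(1, 2)) = Pow(Add(-204851, 4), Rational(1, 2)) = Pow(-204847, Rational(1, 2)) = Mul(I, Pow(204847, Rational(1, 2)))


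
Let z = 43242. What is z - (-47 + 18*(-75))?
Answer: 44639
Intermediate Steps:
z - (-47 + 18*(-75)) = 43242 - (-47 + 18*(-75)) = 43242 - (-47 - 1350) = 43242 - 1*(-1397) = 43242 + 1397 = 44639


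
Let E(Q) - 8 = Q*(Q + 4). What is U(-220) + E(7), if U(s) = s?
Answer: -135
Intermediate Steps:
E(Q) = 8 + Q*(4 + Q) (E(Q) = 8 + Q*(Q + 4) = 8 + Q*(4 + Q))
U(-220) + E(7) = -220 + (8 + 7² + 4*7) = -220 + (8 + 49 + 28) = -220 + 85 = -135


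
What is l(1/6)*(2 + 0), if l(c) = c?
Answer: ⅓ ≈ 0.33333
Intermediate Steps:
l(1/6)*(2 + 0) = (1/6)*(2 + 0) = (1*(⅙))*2 = (⅙)*2 = ⅓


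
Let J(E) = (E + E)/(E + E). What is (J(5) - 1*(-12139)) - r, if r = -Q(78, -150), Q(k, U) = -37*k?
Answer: 9254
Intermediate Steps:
J(E) = 1 (J(E) = (2*E)/((2*E)) = (2*E)*(1/(2*E)) = 1)
r = 2886 (r = -(-37)*78 = -1*(-2886) = 2886)
(J(5) - 1*(-12139)) - r = (1 - 1*(-12139)) - 1*2886 = (1 + 12139) - 2886 = 12140 - 2886 = 9254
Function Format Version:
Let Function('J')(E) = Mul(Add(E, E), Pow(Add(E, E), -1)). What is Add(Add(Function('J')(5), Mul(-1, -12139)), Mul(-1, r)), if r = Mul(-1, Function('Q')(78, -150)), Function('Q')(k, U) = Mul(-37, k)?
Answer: 9254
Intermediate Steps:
Function('J')(E) = 1 (Function('J')(E) = Mul(Mul(2, E), Pow(Mul(2, E), -1)) = Mul(Mul(2, E), Mul(Rational(1, 2), Pow(E, -1))) = 1)
r = 2886 (r = Mul(-1, Mul(-37, 78)) = Mul(-1, -2886) = 2886)
Add(Add(Function('J')(5), Mul(-1, -12139)), Mul(-1, r)) = Add(Add(1, Mul(-1, -12139)), Mul(-1, 2886)) = Add(Add(1, 12139), -2886) = Add(12140, -2886) = 9254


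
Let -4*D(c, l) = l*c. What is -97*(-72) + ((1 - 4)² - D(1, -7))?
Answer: 27965/4 ≈ 6991.3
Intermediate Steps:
D(c, l) = -c*l/4 (D(c, l) = -l*c/4 = -c*l/4)
-97*(-72) + ((1 - 4)² - D(1, -7)) = -97*(-72) + ((1 - 4)² - (-1)*(-7)/4) = 6984 + ((-3)² - 1*7/4) = 6984 + (9 - 7/4) = 6984 + 29/4 = 27965/4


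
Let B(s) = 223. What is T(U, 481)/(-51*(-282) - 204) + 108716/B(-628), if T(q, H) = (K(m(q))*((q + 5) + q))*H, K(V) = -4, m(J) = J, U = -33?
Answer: 783773810/1580847 ≈ 495.79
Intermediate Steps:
T(q, H) = H*(-20 - 8*q) (T(q, H) = (-4*((q + 5) + q))*H = (-4*((5 + q) + q))*H = (-4*(5 + 2*q))*H = (-20 - 8*q)*H = H*(-20 - 8*q))
T(U, 481)/(-51*(-282) - 204) + 108716/B(-628) = (-4*481*(5 + 2*(-33)))/(-51*(-282) - 204) + 108716/223 = (-4*481*(5 - 66))/(14382 - 204) + 108716*(1/223) = -4*481*(-61)/14178 + 108716/223 = 117364*(1/14178) + 108716/223 = 58682/7089 + 108716/223 = 783773810/1580847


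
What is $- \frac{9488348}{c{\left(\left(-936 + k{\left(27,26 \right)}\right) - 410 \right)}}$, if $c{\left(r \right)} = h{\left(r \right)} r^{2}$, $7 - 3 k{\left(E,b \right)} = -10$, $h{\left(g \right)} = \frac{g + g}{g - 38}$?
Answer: $- \frac{176554435410}{65013301261} \approx -2.7157$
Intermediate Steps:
$h{\left(g \right)} = \frac{2 g}{-38 + g}$
$k{\left(E,b \right)} = \frac{17}{3}$ ($k{\left(E,b \right)} = \frac{7}{3} - - \frac{10}{3} = \frac{7}{3} + \frac{10}{3} = \frac{17}{3}$)
$c{\left(r \right)} = \frac{2 r^{3}}{-38 + r}$ ($c{\left(r \right)} = \frac{2 r}{-38 + r} r^{2} = \frac{2 r^{3}}{-38 + r}$)
$- \frac{9488348}{c{\left(\left(-936 + k{\left(27,26 \right)}\right) - 410 \right)}} = - \frac{9488348}{2 \left(\left(-936 + \frac{17}{3}\right) - 410\right)^{3} \frac{1}{-38 + \left(\left(-936 + \frac{17}{3}\right) - 410\right)}} = - \frac{9488348}{2 \left(- \frac{2791}{3} - 410\right)^{3} \frac{1}{-38 - \frac{4021}{3}}} = - \frac{9488348}{2 \left(- \frac{4021}{3}\right)^{3} \frac{1}{-38 - \frac{4021}{3}}} = - \frac{9488348}{2 \left(- \frac{65013301261}{27}\right) \frac{1}{- \frac{4135}{3}}} = - \frac{9488348}{2 \left(- \frac{65013301261}{27}\right) \left(- \frac{3}{4135}\right)} = - \frac{9488348}{\frac{130026602522}{37215}} = \left(-9488348\right) \frac{37215}{130026602522} = - \frac{176554435410}{65013301261}$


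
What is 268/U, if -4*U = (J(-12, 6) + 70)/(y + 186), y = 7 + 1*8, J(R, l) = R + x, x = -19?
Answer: -71824/13 ≈ -5524.9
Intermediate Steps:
J(R, l) = -19 + R (J(R, l) = R - 19 = -19 + R)
y = 15 (y = 7 + 8 = 15)
U = -13/268 (U = -((-19 - 12) + 70)/(4*(15 + 186)) = -(-31 + 70)/(4*201) = -39/(4*201) = -¼*13/67 = -13/268 ≈ -0.048507)
268/U = 268/(-13/268) = 268*(-268/13) = -71824/13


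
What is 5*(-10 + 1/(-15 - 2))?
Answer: -855/17 ≈ -50.294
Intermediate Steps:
5*(-10 + 1/(-15 - 2)) = 5*(-10 + 1/(-17)) = 5*(-10 - 1/17) = 5*(-171/17) = -855/17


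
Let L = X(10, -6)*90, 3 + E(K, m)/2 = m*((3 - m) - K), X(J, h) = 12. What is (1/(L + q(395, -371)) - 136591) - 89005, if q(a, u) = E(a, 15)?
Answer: -2512237057/11136 ≈ -2.2560e+5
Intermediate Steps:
E(K, m) = -6 + 2*m*(3 - K - m) (E(K, m) = -6 + 2*(m*((3 - m) - K)) = -6 + 2*(m*(3 - K - m)) = -6 + 2*m*(3 - K - m))
q(a, u) = -366 - 30*a (q(a, u) = -6 - 2*15**2 + 6*15 - 2*a*15 = -6 - 2*225 + 90 - 30*a = -6 - 450 + 90 - 30*a = -366 - 30*a)
L = 1080 (L = 12*90 = 1080)
(1/(L + q(395, -371)) - 136591) - 89005 = (1/(1080 + (-366 - 30*395)) - 136591) - 89005 = (1/(1080 + (-366 - 11850)) - 136591) - 89005 = (1/(1080 - 12216) - 136591) - 89005 = (1/(-11136) - 136591) - 89005 = (-1/11136 - 136591) - 89005 = -1521077377/11136 - 89005 = -2512237057/11136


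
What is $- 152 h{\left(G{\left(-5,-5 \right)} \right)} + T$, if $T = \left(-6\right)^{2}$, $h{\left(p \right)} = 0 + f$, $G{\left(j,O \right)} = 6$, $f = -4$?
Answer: $644$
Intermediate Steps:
$h{\left(p \right)} = -4$ ($h{\left(p \right)} = 0 - 4 = -4$)
$T = 36$
$- 152 h{\left(G{\left(-5,-5 \right)} \right)} + T = \left(-152\right) \left(-4\right) + 36 = 608 + 36 = 644$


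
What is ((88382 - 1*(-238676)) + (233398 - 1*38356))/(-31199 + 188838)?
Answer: 522100/157639 ≈ 3.3120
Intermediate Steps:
((88382 - 1*(-238676)) + (233398 - 1*38356))/(-31199 + 188838) = ((88382 + 238676) + (233398 - 38356))/157639 = (327058 + 195042)*(1/157639) = 522100*(1/157639) = 522100/157639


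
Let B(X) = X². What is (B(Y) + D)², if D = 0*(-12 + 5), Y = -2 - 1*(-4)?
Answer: 16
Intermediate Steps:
Y = 2 (Y = -2 + 4 = 2)
D = 0 (D = 0*(-7) = 0)
(B(Y) + D)² = (2² + 0)² = (4 + 0)² = 4² = 16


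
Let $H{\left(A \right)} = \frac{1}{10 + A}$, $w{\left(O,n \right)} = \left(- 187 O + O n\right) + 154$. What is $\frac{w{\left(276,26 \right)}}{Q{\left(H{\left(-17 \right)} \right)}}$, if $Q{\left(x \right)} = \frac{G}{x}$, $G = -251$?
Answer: $- \frac{6326}{251} \approx -25.203$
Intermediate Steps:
$w{\left(O,n \right)} = 154 - 187 O + O n$
$Q{\left(x \right)} = - \frac{251}{x}$
$\frac{w{\left(276,26 \right)}}{Q{\left(H{\left(-17 \right)} \right)}} = \frac{154 - 51612 + 276 \cdot 26}{\left(-251\right) \frac{1}{\frac{1}{10 - 17}}} = \frac{154 - 51612 + 7176}{\left(-251\right) \frac{1}{\frac{1}{-7}}} = - \frac{44282}{\left(-251\right) \frac{1}{- \frac{1}{7}}} = - \frac{44282}{\left(-251\right) \left(-7\right)} = - \frac{44282}{1757} = \left(-44282\right) \frac{1}{1757} = - \frac{6326}{251}$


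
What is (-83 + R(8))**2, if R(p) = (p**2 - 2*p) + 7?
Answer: 784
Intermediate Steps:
R(p) = 7 + p**2 - 2*p
(-83 + R(8))**2 = (-83 + (7 + 8**2 - 2*8))**2 = (-83 + (7 + 64 - 16))**2 = (-83 + 55)**2 = (-28)**2 = 784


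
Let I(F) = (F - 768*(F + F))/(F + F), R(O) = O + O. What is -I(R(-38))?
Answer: 1535/2 ≈ 767.50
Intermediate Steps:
R(O) = 2*O
I(F) = -1535/2 (I(F) = (F - 1536*F)/((2*F)) = (F - 1536*F)*(1/(2*F)) = (-1535*F)*(1/(2*F)) = -1535/2)
-I(R(-38)) = -1*(-1535/2) = 1535/2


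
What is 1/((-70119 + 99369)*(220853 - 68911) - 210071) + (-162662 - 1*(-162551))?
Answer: -493294370618/4444093429 ≈ -111.00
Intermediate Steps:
1/((-70119 + 99369)*(220853 - 68911) - 210071) + (-162662 - 1*(-162551)) = 1/(29250*151942 - 210071) + (-162662 + 162551) = 1/(4444303500 - 210071) - 111 = 1/4444093429 - 111 = -493294370618/4444093429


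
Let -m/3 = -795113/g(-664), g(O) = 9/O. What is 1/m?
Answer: -3/527955032 ≈ -5.6823e-9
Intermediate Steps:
m = -527955032/3 (m = -(-2385339)/(9/(-664)) = -(-2385339)/(9*(-1/664)) = -(-2385339)/(-9/664) = -(-2385339)*(-664)/9 = -3*527955032/9 = -527955032/3 ≈ -1.7598e+8)
1/m = 1/(-527955032/3) = -3/527955032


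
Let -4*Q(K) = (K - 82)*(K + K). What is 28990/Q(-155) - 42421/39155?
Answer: -765708467/287671785 ≈ -2.6617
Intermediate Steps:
Q(K) = -K*(-82 + K)/2 (Q(K) = -(K - 82)*(K + K)/4 = -(-82 + K)*2*K/4 = -K*(-82 + K)/2)
28990/Q(-155) - 42421/39155 = 28990/(((1/2)*(-155)*(82 - 1*(-155)))) - 42421/39155 = 28990/(((1/2)*(-155)*(82 + 155))) - 42421*1/39155 = 28990/(((1/2)*(-155)*237)) - 42421/39155 = 28990/(-36735/2) - 42421/39155 = 28990*(-2/36735) - 42421/39155 = -11596/7347 - 42421/39155 = -765708467/287671785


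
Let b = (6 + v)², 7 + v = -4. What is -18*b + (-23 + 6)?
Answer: -467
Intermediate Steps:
v = -11 (v = -7 - 4 = -11)
b = 25 (b = (6 - 11)² = (-5)² = 25)
-18*b + (-23 + 6) = -18*25 + (-23 + 6) = -450 - 17 = -467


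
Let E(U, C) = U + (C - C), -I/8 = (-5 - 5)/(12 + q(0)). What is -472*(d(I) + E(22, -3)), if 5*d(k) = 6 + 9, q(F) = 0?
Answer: -11800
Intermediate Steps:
I = 20/3 (I = -8*(-5 - 5)/(12 + 0) = -(-80)/12 = -8*(-⅚) = 20/3 ≈ 6.6667)
d(k) = 3 (d(k) = (6 + 9)/5 = (⅕)*15 = 3)
E(U, C) = U (E(U, C) = U + 0 = U)
-472*(d(I) + E(22, -3)) = -472*(3 + 22) = -472*25 = -11800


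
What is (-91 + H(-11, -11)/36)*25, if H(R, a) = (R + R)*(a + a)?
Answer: -17450/9 ≈ -1938.9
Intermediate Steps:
H(R, a) = 4*R*a (H(R, a) = (2*R)*(2*a) = 4*R*a)
(-91 + H(-11, -11)/36)*25 = (-91 + (4*(-11)*(-11))/36)*25 = (-91 + 484*(1/36))*25 = (-91 + 121/9)*25 = -698/9*25 = -17450/9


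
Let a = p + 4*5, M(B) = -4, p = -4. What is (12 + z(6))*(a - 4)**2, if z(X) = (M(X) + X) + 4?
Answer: 2592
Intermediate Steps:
a = 16 (a = -4 + 4*5 = -4 + 20 = 16)
z(X) = X (z(X) = (-4 + X) + 4 = X)
(12 + z(6))*(a - 4)**2 = (12 + 6)*(16 - 4)**2 = 18*12**2 = 18*144 = 2592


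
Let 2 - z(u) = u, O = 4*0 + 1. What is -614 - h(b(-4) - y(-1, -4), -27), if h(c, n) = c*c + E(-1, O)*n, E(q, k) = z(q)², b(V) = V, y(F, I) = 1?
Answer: -396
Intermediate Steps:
O = 1 (O = 0 + 1 = 1)
z(u) = 2 - u
E(q, k) = (2 - q)²
h(c, n) = c² + 9*n (h(c, n) = c*c + (-2 - 1)²*n = c² + (-3)²*n = c² + 9*n)
-614 - h(b(-4) - y(-1, -4), -27) = -614 - ((-4 - 1*1)² + 9*(-27)) = -614 - ((-4 - 1)² - 243) = -614 - ((-5)² - 243) = -614 - (25 - 243) = -614 - 1*(-218) = -614 + 218 = -396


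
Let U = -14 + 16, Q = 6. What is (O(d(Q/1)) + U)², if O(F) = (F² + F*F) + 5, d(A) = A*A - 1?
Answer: 6036849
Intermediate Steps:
U = 2
d(A) = -1 + A² (d(A) = A² - 1 = -1 + A²)
O(F) = 5 + 2*F² (O(F) = (F² + F²) + 5 = 2*F² + 5 = 5 + 2*F²)
(O(d(Q/1)) + U)² = ((5 + 2*(-1 + (6/1)²)²) + 2)² = ((5 + 2*(-1 + (6*1)²)²) + 2)² = ((5 + 2*(-1 + 6²)²) + 2)² = ((5 + 2*(-1 + 36)²) + 2)² = ((5 + 2*35²) + 2)² = ((5 + 2*1225) + 2)² = ((5 + 2450) + 2)² = (2455 + 2)² = 2457² = 6036849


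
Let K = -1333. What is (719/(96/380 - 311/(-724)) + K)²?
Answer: 171423323394129/2201580241 ≈ 77864.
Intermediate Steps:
(719/(96/380 - 311/(-724)) + K)² = (719/(96/380 - 311/(-724)) - 1333)² = (719/(96*(1/380) - 311*(-1/724)) - 1333)² = (719/(24/95 + 311/724) - 1333)² = (719/(46921/68780) - 1333)² = (719*(68780/46921) - 1333)² = (49452820/46921 - 1333)² = (-13092873/46921)² = 171423323394129/2201580241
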